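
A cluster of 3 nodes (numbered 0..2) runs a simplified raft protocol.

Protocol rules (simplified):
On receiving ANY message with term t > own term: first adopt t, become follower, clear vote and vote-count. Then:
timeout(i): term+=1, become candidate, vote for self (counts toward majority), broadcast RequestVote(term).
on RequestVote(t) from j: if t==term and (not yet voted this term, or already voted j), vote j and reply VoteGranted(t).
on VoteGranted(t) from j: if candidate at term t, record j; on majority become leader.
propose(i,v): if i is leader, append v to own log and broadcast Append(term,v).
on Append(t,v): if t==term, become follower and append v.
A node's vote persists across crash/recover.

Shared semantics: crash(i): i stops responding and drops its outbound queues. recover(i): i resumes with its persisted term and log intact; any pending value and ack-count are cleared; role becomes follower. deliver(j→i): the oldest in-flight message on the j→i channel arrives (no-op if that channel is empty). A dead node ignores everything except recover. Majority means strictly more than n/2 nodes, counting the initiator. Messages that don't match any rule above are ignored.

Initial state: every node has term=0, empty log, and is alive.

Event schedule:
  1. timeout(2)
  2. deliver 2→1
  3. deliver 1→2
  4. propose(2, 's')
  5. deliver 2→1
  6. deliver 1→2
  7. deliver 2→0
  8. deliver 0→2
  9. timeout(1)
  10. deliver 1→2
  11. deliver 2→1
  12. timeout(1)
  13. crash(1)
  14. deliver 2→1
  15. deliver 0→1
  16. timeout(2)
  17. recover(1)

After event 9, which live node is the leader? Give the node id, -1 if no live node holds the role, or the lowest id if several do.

2

[1] timeout(2) → N2(cand t1 [-])
[2] deliver 2→1 → N1(foll t1 [-])
[3] deliver 1→2 → N2(lead t1 [-])
[4] propose(2,'s') → N2(lead t1 [s])
[5] deliver 2→1 → N1(foll t1 [s])
[6] deliver 1→2 → ∅
[7] deliver 2→0 → N0(foll t1 [-])
[8] deliver 0→2 → ∅
[9] timeout(1) → N1(cand t2 [s])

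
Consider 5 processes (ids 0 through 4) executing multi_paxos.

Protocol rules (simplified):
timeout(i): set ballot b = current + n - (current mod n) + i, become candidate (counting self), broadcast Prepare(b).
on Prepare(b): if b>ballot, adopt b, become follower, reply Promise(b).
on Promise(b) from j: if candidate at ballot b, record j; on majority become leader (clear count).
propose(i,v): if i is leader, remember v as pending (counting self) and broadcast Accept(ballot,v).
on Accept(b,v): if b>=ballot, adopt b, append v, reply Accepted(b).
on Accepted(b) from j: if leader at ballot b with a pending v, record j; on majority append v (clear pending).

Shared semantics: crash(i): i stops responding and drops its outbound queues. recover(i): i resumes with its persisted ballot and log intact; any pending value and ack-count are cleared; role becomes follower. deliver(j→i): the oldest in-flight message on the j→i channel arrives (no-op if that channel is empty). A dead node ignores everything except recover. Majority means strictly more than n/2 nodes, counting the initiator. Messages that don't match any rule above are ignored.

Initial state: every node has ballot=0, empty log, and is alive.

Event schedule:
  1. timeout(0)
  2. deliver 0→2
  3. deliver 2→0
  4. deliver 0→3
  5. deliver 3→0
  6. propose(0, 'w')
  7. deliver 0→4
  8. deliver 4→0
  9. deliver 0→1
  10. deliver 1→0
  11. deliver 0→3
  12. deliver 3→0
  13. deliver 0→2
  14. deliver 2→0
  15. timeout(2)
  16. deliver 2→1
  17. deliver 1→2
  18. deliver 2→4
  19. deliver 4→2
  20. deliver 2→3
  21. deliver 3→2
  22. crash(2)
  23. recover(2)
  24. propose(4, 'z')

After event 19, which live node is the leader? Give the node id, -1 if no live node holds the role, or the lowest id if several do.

0

1. timeout(0):  <0:cand b5 ->
2. deliver 0→2:  <2:foll b5 ->
3. deliver 2→0:  nop
4. deliver 0→3:  <3:foll b5 ->
5. deliver 3→0:  <0:lead b5 ->
6. propose(0,'w'):  nop
7. deliver 0→4:  <4:foll b5 ->
8. deliver 4→0:  nop
9. deliver 0→1:  <1:foll b5 ->
10. deliver 1→0:  nop
11. deliver 0→3:  <3:foll b5 w>
12. deliver 3→0:  nop
13. deliver 0→2:  <2:foll b5 w>
14. deliver 2→0:  <0:lead b5 w>
15. timeout(2):  <2:cand b12 w>
16. deliver 2→1:  <1:foll b12 ->
17. deliver 1→2:  nop
18. deliver 2→4:  <4:foll b12 ->
19. deliver 4→2:  <2:lead b12 w>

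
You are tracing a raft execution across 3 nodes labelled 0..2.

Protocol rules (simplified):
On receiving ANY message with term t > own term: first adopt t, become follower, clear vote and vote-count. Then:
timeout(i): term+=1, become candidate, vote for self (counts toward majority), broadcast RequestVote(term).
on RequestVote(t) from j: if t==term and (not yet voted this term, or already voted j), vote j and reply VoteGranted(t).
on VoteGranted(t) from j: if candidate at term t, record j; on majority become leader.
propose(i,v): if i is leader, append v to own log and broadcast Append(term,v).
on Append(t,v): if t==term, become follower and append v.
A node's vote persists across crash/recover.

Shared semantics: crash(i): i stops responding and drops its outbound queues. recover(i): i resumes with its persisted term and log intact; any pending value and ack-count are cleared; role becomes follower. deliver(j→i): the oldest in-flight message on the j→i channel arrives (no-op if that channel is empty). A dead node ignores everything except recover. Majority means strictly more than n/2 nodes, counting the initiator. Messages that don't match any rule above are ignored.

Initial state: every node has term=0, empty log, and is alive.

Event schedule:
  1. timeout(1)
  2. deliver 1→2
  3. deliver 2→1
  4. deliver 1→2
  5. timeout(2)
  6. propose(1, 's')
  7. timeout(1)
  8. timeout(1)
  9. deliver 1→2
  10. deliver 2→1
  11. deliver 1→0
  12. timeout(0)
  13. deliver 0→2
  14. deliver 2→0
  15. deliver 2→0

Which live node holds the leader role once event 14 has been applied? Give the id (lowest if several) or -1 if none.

-1

step 1 timeout(1): 1={cand,t=1,log=-}
step 2 deliver 1→2: 2={foll,t=1,log=-}
step 3 deliver 2→1: 1={lead,t=1,log=-}
step 4 deliver 1→2: —
step 5 timeout(2): 2={cand,t=2,log=-}
step 6 propose(1,'s'): 1={lead,t=1,log=s}
step 7 timeout(1): 1={cand,t=2,log=s}
step 8 timeout(1): 1={cand,t=3,log=s}
step 9 deliver 1→2: —
step 10 deliver 2→1: —
step 11 deliver 1→0: 0={foll,t=1,log=-}
step 12 timeout(0): 0={cand,t=2,log=-}
step 13 deliver 0→2: —
step 14 deliver 2→0: —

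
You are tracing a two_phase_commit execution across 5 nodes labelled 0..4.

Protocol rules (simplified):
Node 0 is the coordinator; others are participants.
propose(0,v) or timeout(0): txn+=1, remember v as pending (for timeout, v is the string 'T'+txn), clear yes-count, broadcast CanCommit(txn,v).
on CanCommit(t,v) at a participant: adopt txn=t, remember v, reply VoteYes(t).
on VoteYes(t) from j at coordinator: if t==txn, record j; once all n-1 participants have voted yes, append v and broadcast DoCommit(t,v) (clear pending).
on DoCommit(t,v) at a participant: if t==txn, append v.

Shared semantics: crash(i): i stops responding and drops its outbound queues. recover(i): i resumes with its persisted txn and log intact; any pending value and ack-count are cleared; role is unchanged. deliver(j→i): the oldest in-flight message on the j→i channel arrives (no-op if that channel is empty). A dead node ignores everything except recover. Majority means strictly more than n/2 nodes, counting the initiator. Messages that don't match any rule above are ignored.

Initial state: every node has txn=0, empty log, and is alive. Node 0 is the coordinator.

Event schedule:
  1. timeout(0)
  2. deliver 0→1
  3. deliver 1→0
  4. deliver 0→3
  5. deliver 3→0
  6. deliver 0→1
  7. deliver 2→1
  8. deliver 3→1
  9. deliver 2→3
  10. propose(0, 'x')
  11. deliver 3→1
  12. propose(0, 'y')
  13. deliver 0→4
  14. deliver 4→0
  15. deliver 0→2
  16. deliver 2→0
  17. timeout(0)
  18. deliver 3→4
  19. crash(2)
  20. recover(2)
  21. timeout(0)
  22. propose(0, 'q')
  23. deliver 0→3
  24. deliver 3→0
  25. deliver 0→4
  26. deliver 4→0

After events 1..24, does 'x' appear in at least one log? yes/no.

no

e1 timeout(0): 0[coor,t=1,-]
e2 deliver 0→1: 1[part,t=1,-]
e3 deliver 1→0: ·
e4 deliver 0→3: 3[part,t=1,-]
e5 deliver 3→0: ·
e6 deliver 0→1: ·
e7 deliver 2→1: ·
e8 deliver 3→1: ·
e9 deliver 2→3: ·
e10 propose(0,'x'): 0[coor,t=2,-]
e11 deliver 3→1: ·
e12 propose(0,'y'): 0[coor,t=3,-]
e13 deliver 0→4: 4[part,t=1,-]
e14 deliver 4→0: ·
e15 deliver 0→2: 2[part,t=1,-]
e16 deliver 2→0: ·
e17 timeout(0): 0[coor,t=4,-]
e18 deliver 3→4: ·
e19 crash(2): 2[✗part,t=1,-]
e20 recover(2): 2[part,t=1,-]
e21 timeout(0): 0[coor,t=5,-]
e22 propose(0,'q'): 0[coor,t=6,-]
e23 deliver 0→3: 3[part,t=2,-]
e24 deliver 3→0: ·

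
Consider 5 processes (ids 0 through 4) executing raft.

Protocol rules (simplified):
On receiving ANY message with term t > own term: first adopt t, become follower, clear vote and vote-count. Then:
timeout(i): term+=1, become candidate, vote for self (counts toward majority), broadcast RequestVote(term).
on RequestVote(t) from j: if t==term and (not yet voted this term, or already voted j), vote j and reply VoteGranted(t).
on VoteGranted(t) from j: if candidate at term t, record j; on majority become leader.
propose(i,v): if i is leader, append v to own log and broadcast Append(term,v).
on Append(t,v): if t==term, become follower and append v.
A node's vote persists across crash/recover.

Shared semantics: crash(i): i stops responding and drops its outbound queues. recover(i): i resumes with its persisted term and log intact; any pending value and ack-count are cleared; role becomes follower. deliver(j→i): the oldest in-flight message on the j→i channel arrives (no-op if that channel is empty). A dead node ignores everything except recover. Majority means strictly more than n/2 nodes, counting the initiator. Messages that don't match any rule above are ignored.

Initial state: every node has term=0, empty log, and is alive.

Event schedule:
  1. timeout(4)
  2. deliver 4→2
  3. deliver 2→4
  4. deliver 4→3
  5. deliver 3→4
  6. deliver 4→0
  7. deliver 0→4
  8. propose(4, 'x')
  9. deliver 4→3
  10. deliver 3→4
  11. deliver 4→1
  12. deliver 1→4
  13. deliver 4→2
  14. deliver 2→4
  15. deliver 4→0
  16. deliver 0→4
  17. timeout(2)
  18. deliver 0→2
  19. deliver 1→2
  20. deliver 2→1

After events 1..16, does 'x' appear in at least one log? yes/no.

yes

1. timeout(4):  <4:cand t1 ->
2. deliver 4→2:  <2:foll t1 ->
3. deliver 2→4:  nop
4. deliver 4→3:  <3:foll t1 ->
5. deliver 3→4:  <4:lead t1 ->
6. deliver 4→0:  <0:foll t1 ->
7. deliver 0→4:  nop
8. propose(4,'x'):  <4:lead t1 x>
9. deliver 4→3:  <3:foll t1 x>
10. deliver 3→4:  nop
11. deliver 4→1:  <1:foll t1 ->
12. deliver 1→4:  nop
13. deliver 4→2:  <2:foll t1 x>
14. deliver 2→4:  nop
15. deliver 4→0:  <0:foll t1 x>
16. deliver 0→4:  nop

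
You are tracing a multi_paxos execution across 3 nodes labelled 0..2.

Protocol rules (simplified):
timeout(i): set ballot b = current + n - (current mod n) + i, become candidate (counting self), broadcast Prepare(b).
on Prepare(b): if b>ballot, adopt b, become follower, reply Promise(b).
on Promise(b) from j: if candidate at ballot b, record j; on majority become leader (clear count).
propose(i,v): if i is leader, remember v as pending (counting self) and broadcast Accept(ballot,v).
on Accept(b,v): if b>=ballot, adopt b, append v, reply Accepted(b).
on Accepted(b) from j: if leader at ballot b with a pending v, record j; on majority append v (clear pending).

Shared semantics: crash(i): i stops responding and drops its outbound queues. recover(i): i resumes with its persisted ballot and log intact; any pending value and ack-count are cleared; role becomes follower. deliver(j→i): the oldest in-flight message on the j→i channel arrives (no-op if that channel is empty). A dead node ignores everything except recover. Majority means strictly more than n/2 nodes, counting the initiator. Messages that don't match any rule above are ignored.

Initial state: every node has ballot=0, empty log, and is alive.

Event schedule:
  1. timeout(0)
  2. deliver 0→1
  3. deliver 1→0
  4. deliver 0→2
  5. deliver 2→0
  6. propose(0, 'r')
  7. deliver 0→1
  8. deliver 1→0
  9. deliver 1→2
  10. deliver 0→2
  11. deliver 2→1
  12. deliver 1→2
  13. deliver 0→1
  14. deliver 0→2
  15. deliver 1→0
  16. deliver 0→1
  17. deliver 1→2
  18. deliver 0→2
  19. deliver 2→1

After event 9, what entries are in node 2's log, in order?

empty

1. timeout(0):  <0:cand b3 ->
2. deliver 0→1:  <1:foll b3 ->
3. deliver 1→0:  <0:lead b3 ->
4. deliver 0→2:  <2:foll b3 ->
5. deliver 2→0:  nop
6. propose(0,'r'):  nop
7. deliver 0→1:  <1:foll b3 r>
8. deliver 1→0:  <0:lead b3 r>
9. deliver 1→2:  nop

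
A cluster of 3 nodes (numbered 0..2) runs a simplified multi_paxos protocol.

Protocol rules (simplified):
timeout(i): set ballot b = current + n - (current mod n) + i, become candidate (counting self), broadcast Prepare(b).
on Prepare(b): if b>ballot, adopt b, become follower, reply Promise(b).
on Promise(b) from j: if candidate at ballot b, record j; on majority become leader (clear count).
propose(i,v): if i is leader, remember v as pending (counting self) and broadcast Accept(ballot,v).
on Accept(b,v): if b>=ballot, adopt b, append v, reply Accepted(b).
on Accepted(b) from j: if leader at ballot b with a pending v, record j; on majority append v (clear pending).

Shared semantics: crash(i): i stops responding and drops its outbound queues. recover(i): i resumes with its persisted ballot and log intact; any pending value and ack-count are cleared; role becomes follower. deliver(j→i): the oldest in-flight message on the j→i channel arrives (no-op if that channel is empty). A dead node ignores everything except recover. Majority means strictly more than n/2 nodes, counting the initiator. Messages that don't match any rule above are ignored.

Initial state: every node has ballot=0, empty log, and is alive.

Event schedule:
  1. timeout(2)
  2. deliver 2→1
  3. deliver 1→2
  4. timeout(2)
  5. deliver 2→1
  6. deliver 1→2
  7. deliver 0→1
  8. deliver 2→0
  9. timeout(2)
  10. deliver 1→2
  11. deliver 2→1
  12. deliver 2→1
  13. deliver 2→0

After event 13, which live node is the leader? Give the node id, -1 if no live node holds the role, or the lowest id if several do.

-1

1. timeout(2):  <2:cand b5 ->
2. deliver 2→1:  <1:foll b5 ->
3. deliver 1→2:  <2:lead b5 ->
4. timeout(2):  <2:cand b8 ->
5. deliver 2→1:  <1:foll b8 ->
6. deliver 1→2:  <2:lead b8 ->
7. deliver 0→1:  nop
8. deliver 2→0:  <0:foll b5 ->
9. timeout(2):  <2:cand b11 ->
10. deliver 1→2:  nop
11. deliver 2→1:  <1:foll b11 ->
12. deliver 2→1:  nop
13. deliver 2→0:  <0:foll b8 ->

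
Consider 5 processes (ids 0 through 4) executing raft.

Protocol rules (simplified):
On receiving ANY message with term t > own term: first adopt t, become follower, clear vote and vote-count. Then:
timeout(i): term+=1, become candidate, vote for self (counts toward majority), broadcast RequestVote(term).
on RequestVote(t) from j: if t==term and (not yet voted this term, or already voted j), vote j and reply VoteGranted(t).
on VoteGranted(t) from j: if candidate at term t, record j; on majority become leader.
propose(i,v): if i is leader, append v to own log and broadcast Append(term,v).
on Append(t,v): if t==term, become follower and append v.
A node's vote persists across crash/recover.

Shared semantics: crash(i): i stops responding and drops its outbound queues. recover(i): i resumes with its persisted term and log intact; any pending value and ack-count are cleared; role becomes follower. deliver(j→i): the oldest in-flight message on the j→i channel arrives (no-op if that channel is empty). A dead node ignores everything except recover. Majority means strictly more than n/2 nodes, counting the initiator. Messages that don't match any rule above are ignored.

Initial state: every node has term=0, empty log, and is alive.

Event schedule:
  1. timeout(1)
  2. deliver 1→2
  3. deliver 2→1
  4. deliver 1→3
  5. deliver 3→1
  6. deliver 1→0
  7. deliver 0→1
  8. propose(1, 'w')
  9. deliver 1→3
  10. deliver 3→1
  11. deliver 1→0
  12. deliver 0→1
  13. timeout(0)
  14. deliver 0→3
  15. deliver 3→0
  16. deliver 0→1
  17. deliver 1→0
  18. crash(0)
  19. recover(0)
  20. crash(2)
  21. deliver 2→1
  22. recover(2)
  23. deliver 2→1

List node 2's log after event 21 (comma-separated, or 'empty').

after 1 — timeout(1): n1:cand/t1/[-]
after 2 — deliver 1→2: n2:foll/t1/[-]
after 3 — deliver 2→1: ·
after 4 — deliver 1→3: n3:foll/t1/[-]
after 5 — deliver 3→1: n1:lead/t1/[-]
after 6 — deliver 1→0: n0:foll/t1/[-]
after 7 — deliver 0→1: ·
after 8 — propose(1,'w'): n1:lead/t1/[w]
after 9 — deliver 1→3: n3:foll/t1/[w]
after 10 — deliver 3→1: ·
after 11 — deliver 1→0: n0:foll/t1/[w]
after 12 — deliver 0→1: ·
after 13 — timeout(0): n0:cand/t2/[w]
after 14 — deliver 0→3: n3:foll/t2/[w]
after 15 — deliver 3→0: ·
after 16 — deliver 0→1: n1:foll/t2/[w]
after 17 — deliver 1→0: n0:lead/t2/[w]
after 18 — crash(0): n0:✗lead/t2/[w]
after 19 — recover(0): n0:foll/t2/[w]
after 20 — crash(2): n2:✗foll/t1/[-]
after 21 — deliver 2→1: ·

empty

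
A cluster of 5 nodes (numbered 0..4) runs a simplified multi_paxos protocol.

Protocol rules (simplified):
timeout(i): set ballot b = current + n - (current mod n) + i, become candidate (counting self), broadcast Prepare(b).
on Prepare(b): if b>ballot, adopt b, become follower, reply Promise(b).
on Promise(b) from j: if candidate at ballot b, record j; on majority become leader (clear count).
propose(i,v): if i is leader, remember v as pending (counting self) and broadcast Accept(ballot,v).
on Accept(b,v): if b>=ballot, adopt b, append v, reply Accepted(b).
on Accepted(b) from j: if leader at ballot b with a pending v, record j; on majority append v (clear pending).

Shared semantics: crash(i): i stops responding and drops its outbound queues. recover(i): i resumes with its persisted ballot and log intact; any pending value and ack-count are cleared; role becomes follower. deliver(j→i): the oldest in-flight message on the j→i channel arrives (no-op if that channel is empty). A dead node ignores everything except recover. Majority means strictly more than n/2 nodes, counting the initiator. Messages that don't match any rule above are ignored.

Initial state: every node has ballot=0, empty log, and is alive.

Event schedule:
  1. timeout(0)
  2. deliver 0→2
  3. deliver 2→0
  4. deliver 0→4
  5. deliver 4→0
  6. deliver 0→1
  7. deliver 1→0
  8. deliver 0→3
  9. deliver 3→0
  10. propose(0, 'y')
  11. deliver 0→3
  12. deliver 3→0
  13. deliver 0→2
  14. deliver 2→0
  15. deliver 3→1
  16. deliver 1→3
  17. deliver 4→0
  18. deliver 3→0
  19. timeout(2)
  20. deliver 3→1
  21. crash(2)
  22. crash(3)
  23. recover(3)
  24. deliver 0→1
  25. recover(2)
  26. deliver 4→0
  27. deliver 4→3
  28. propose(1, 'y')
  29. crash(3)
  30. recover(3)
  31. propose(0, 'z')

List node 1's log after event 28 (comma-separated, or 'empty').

1. timeout(0):  <0:cand b5 ->
2. deliver 0→2:  <2:foll b5 ->
3. deliver 2→0:  nop
4. deliver 0→4:  <4:foll b5 ->
5. deliver 4→0:  <0:lead b5 ->
6. deliver 0→1:  <1:foll b5 ->
7. deliver 1→0:  nop
8. deliver 0→3:  <3:foll b5 ->
9. deliver 3→0:  nop
10. propose(0,'y'):  nop
11. deliver 0→3:  <3:foll b5 y>
12. deliver 3→0:  nop
13. deliver 0→2:  <2:foll b5 y>
14. deliver 2→0:  <0:lead b5 y>
15. deliver 3→1:  nop
16. deliver 1→3:  nop
17. deliver 4→0:  nop
18. deliver 3→0:  nop
19. timeout(2):  <2:cand b12 y>
20. deliver 3→1:  nop
21. crash(2):  <2:✗cand b12 y>
22. crash(3):  <3:✗foll b5 y>
23. recover(3):  <3:foll b5 y>
24. deliver 0→1:  <1:foll b5 y>
25. recover(2):  <2:foll b12 y>
26. deliver 4→0:  nop
27. deliver 4→3:  nop
28. propose(1,'y'):  nop

y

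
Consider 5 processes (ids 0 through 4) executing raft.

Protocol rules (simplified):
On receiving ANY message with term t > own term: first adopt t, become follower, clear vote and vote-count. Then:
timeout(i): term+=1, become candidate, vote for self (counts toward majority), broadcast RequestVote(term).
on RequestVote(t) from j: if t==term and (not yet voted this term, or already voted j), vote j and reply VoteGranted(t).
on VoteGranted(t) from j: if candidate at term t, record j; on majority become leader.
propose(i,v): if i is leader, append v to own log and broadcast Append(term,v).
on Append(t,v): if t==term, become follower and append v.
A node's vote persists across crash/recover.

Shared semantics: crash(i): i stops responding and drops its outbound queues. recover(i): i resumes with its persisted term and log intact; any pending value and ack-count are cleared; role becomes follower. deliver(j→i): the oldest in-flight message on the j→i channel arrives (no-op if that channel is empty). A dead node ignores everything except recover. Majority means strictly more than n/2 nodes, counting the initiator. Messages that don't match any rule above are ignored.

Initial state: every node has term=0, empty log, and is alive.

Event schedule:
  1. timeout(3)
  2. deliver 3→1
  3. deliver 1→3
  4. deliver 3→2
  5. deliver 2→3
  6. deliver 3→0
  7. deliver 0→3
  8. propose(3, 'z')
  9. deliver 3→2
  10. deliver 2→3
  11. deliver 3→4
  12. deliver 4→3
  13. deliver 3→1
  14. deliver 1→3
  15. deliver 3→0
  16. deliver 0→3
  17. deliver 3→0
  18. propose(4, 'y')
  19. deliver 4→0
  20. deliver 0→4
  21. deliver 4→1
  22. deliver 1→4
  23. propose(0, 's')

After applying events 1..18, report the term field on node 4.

1

[1] timeout(3) → N3(cand t1 [-])
[2] deliver 3→1 → N1(foll t1 [-])
[3] deliver 1→3 → ∅
[4] deliver 3→2 → N2(foll t1 [-])
[5] deliver 2→3 → N3(lead t1 [-])
[6] deliver 3→0 → N0(foll t1 [-])
[7] deliver 0→3 → ∅
[8] propose(3,'z') → N3(lead t1 [z])
[9] deliver 3→2 → N2(foll t1 [z])
[10] deliver 2→3 → ∅
[11] deliver 3→4 → N4(foll t1 [-])
[12] deliver 4→3 → ∅
[13] deliver 3→1 → N1(foll t1 [z])
[14] deliver 1→3 → ∅
[15] deliver 3→0 → N0(foll t1 [z])
[16] deliver 0→3 → ∅
[17] deliver 3→0 → ∅
[18] propose(4,'y') → ∅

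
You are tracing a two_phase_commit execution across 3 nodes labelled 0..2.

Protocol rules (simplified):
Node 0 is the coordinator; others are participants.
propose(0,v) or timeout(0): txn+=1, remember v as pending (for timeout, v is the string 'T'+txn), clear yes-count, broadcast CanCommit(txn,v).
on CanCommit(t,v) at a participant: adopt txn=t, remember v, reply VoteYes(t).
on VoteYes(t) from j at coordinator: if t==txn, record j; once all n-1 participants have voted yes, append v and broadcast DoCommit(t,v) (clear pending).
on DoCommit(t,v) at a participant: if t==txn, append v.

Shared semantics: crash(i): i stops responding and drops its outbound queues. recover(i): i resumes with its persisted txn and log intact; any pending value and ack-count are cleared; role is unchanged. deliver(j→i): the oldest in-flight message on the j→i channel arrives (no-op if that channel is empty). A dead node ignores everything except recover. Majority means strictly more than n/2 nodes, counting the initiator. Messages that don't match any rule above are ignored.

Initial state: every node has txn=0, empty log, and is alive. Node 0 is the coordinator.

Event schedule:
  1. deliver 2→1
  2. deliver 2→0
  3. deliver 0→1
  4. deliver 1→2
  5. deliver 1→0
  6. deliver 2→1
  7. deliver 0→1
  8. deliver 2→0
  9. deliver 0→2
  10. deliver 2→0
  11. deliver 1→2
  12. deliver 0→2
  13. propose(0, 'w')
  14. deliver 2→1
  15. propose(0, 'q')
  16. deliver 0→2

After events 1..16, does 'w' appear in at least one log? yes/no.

no

e1 deliver 2→1: ·
e2 deliver 2→0: ·
e3 deliver 0→1: ·
e4 deliver 1→2: ·
e5 deliver 1→0: ·
e6 deliver 2→1: ·
e7 deliver 0→1: ·
e8 deliver 2→0: ·
e9 deliver 0→2: ·
e10 deliver 2→0: ·
e11 deliver 1→2: ·
e12 deliver 0→2: ·
e13 propose(0,'w'): 0[coor,t=1,-]
e14 deliver 2→1: ·
e15 propose(0,'q'): 0[coor,t=2,-]
e16 deliver 0→2: 2[part,t=1,-]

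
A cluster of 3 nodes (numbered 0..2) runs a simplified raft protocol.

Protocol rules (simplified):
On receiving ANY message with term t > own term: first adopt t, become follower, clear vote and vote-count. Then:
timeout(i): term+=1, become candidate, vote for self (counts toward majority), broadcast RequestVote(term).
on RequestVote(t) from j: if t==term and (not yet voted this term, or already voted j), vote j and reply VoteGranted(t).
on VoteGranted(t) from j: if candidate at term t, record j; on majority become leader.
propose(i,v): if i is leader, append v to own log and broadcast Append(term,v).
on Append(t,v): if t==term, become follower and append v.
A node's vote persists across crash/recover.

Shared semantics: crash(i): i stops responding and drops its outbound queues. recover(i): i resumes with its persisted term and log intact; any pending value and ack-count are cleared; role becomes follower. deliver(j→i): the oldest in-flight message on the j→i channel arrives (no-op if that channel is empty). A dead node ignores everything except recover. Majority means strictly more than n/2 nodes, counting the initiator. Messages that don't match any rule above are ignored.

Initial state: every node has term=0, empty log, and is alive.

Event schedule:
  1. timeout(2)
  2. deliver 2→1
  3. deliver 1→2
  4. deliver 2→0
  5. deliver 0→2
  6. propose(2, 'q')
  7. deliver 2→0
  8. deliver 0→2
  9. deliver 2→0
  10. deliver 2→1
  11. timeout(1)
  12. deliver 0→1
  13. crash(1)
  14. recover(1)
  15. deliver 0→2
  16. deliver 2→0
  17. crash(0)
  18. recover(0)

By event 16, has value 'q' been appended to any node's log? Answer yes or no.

1. timeout(2):  <2:cand t1 ->
2. deliver 2→1:  <1:foll t1 ->
3. deliver 1→2:  <2:lead t1 ->
4. deliver 2→0:  <0:foll t1 ->
5. deliver 0→2:  nop
6. propose(2,'q'):  <2:lead t1 q>
7. deliver 2→0:  <0:foll t1 q>
8. deliver 0→2:  nop
9. deliver 2→0:  nop
10. deliver 2→1:  <1:foll t1 q>
11. timeout(1):  <1:cand t2 q>
12. deliver 0→1:  nop
13. crash(1):  <1:✗cand t2 q>
14. recover(1):  <1:foll t2 q>
15. deliver 0→2:  nop
16. deliver 2→0:  nop

yes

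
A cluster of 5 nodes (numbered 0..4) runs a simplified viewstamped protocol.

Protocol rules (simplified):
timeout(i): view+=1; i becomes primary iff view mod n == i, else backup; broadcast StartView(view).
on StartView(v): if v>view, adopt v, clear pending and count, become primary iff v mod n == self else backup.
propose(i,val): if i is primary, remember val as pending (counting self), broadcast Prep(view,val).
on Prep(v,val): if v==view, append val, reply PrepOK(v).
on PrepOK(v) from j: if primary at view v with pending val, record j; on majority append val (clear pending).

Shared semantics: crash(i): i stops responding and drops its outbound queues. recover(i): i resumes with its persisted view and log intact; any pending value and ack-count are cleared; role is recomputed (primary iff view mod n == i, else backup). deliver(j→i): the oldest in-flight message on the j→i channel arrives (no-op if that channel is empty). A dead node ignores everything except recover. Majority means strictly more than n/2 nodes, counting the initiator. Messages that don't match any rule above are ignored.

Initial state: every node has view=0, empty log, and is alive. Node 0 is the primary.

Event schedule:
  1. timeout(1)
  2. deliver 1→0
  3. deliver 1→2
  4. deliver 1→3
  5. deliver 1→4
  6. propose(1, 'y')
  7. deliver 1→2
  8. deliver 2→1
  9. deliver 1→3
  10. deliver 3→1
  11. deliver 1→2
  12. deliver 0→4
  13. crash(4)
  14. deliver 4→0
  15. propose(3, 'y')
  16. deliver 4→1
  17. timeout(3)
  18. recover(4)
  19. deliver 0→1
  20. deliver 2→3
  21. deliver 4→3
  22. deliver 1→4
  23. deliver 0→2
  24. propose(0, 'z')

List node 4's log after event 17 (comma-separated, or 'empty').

e1 timeout(1): 1[prim,v=1,-]
e2 deliver 1→0: 0[back,v=1,-]
e3 deliver 1→2: 2[back,v=1,-]
e4 deliver 1→3: 3[back,v=1,-]
e5 deliver 1→4: 4[back,v=1,-]
e6 propose(1,'y'): ·
e7 deliver 1→2: 2[back,v=1,y]
e8 deliver 2→1: ·
e9 deliver 1→3: 3[back,v=1,y]
e10 deliver 3→1: 1[prim,v=1,y]
e11 deliver 1→2: ·
e12 deliver 0→4: ·
e13 crash(4): 4[✗back,v=1,-]
e14 deliver 4→0: ·
e15 propose(3,'y'): ·
e16 deliver 4→1: ·
e17 timeout(3): 3[back,v=2,y]

empty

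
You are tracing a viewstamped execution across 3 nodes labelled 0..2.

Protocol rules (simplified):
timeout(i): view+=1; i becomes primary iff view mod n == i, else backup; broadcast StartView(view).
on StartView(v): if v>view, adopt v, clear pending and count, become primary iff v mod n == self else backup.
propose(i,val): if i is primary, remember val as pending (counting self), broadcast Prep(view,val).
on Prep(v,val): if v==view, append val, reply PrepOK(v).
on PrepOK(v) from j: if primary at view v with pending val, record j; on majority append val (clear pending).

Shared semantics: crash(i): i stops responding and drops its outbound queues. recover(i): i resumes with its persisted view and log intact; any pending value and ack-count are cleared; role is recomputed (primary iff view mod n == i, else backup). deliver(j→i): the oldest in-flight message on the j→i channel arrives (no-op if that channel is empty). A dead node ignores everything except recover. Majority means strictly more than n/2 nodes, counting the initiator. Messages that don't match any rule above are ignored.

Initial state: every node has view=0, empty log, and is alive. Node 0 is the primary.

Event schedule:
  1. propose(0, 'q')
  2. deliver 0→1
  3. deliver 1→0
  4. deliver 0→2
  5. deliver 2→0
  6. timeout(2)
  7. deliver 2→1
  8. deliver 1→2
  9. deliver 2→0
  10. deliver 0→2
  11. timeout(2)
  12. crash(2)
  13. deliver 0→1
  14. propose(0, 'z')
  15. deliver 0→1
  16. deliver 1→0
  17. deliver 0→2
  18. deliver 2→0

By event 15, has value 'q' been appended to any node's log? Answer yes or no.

yes

1. propose(0,'q'):  nop
2. deliver 0→1:  <1:back v0 q>
3. deliver 1→0:  <0:prim v0 q>
4. deliver 0→2:  <2:back v0 q>
5. deliver 2→0:  nop
6. timeout(2):  <2:back v1 q>
7. deliver 2→1:  <1:prim v1 q>
8. deliver 1→2:  nop
9. deliver 2→0:  <0:back v1 q>
10. deliver 0→2:  nop
11. timeout(2):  <2:prim v2 q>
12. crash(2):  <2:✗prim v2 q>
13. deliver 0→1:  nop
14. propose(0,'z'):  nop
15. deliver 0→1:  nop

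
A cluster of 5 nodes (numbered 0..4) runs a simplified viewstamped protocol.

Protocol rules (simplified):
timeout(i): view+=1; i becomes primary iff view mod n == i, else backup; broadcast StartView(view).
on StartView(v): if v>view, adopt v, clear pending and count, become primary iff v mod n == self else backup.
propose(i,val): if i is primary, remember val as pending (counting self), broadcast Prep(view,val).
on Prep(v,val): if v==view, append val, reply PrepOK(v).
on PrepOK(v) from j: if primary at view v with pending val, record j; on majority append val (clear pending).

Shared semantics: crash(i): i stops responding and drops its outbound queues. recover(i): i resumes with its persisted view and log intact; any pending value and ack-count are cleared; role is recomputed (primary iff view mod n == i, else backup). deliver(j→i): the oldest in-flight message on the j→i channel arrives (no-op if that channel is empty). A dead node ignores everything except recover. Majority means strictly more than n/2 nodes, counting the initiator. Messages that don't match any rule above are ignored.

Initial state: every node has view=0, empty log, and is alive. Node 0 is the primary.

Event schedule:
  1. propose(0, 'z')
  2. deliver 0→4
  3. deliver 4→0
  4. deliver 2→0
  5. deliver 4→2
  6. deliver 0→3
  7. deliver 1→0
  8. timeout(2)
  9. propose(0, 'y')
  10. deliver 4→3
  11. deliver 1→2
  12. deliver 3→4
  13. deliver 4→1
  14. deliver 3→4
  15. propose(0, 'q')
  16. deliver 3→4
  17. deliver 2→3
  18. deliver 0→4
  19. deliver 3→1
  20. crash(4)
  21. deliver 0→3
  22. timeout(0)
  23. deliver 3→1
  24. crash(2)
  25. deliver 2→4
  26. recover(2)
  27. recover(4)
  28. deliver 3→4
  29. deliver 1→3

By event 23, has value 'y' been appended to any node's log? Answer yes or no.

[1] propose(0,'z') → ∅
[2] deliver 0→4 → N4(back v0 [z])
[3] deliver 4→0 → ∅
[4] deliver 2→0 → ∅
[5] deliver 4→2 → ∅
[6] deliver 0→3 → N3(back v0 [z])
[7] deliver 1→0 → ∅
[8] timeout(2) → N2(back v1 [-])
[9] propose(0,'y') → ∅
[10] deliver 4→3 → ∅
[11] deliver 1→2 → ∅
[12] deliver 3→4 → ∅
[13] deliver 4→1 → ∅
[14] deliver 3→4 → ∅
[15] propose(0,'q') → ∅
[16] deliver 3→4 → ∅
[17] deliver 2→3 → N3(back v1 [z])
[18] deliver 0→4 → N4(back v0 [z,y])
[19] deliver 3→1 → ∅
[20] crash(4) → N4(✗back v0 [z,y])
[21] deliver 0→3 → ∅
[22] timeout(0) → N0(back v1 [-])
[23] deliver 3→1 → ∅

yes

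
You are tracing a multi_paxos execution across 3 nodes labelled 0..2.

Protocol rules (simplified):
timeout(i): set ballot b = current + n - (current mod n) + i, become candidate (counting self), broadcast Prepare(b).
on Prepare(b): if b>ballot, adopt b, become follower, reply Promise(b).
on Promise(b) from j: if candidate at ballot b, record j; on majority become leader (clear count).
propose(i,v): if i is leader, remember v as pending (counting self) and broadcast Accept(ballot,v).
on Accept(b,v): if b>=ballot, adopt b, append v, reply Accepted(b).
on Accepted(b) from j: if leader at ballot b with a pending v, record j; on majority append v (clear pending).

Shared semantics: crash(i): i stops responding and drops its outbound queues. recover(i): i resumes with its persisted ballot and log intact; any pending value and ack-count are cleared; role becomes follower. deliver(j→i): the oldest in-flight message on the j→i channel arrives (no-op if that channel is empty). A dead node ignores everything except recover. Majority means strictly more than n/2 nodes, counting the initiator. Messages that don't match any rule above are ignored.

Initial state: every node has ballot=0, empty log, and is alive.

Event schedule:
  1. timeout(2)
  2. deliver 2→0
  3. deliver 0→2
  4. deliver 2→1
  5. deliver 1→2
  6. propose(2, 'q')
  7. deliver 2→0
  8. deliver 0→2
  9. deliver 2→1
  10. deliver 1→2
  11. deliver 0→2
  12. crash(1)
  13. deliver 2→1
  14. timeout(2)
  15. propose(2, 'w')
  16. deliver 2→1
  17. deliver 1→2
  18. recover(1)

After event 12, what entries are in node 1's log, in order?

[1] timeout(2) → N2(cand b5 [-])
[2] deliver 2→0 → N0(foll b5 [-])
[3] deliver 0→2 → N2(lead b5 [-])
[4] deliver 2→1 → N1(foll b5 [-])
[5] deliver 1→2 → ∅
[6] propose(2,'q') → ∅
[7] deliver 2→0 → N0(foll b5 [q])
[8] deliver 0→2 → N2(lead b5 [q])
[9] deliver 2→1 → N1(foll b5 [q])
[10] deliver 1→2 → ∅
[11] deliver 0→2 → ∅
[12] crash(1) → N1(✗foll b5 [q])

q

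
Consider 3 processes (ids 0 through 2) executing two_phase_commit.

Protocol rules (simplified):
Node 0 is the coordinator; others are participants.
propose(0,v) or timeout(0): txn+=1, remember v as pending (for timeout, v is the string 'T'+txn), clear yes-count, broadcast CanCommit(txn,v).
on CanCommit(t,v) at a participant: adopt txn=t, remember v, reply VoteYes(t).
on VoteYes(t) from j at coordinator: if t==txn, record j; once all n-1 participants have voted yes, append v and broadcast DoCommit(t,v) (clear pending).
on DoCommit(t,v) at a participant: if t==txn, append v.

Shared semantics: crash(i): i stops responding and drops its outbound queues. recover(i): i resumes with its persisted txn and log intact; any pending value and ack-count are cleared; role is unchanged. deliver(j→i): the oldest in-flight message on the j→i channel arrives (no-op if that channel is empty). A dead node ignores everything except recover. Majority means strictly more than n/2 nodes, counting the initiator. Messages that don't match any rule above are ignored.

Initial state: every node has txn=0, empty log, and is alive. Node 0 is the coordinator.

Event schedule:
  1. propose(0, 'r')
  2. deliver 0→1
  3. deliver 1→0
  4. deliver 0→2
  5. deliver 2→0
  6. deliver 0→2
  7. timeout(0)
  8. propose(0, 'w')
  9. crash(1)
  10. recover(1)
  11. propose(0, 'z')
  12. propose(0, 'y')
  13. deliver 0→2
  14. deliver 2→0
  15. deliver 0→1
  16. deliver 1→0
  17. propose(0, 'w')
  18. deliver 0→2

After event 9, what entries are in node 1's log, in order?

step 1 propose(0,'r'): 0={coor,t=1,log=-}
step 2 deliver 0→1: 1={part,t=1,log=-}
step 3 deliver 1→0: —
step 4 deliver 0→2: 2={part,t=1,log=-}
step 5 deliver 2→0: 0={coor,t=1,log=r}
step 6 deliver 0→2: 2={part,t=1,log=r}
step 7 timeout(0): 0={coor,t=2,log=r}
step 8 propose(0,'w'): 0={coor,t=3,log=r}
step 9 crash(1): 1={✗part,t=1,log=-}

empty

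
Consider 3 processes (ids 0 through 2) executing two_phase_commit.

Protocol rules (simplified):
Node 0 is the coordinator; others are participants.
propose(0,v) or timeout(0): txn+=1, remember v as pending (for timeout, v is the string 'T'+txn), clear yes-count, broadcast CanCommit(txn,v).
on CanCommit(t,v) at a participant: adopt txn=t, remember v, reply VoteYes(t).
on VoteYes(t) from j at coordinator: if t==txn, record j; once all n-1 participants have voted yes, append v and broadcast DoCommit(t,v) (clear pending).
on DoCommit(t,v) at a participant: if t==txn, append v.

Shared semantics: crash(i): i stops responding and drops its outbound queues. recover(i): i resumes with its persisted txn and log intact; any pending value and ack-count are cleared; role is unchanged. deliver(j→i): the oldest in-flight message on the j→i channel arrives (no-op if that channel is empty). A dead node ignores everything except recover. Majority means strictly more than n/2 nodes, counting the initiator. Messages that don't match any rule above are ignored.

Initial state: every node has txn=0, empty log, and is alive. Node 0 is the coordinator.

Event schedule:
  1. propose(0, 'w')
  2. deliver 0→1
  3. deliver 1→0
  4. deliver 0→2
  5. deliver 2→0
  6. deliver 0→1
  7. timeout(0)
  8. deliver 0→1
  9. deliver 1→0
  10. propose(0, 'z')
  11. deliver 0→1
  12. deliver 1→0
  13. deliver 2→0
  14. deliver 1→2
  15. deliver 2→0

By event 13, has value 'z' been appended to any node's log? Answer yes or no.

after 1 — propose(0,'w'): n0:coor/t1/[-]
after 2 — deliver 0→1: n1:part/t1/[-]
after 3 — deliver 1→0: ·
after 4 — deliver 0→2: n2:part/t1/[-]
after 5 — deliver 2→0: n0:coor/t1/[w]
after 6 — deliver 0→1: n1:part/t1/[w]
after 7 — timeout(0): n0:coor/t2/[w]
after 8 — deliver 0→1: n1:part/t2/[w]
after 9 — deliver 1→0: ·
after 10 — propose(0,'z'): n0:coor/t3/[w]
after 11 — deliver 0→1: n1:part/t3/[w]
after 12 — deliver 1→0: ·
after 13 — deliver 2→0: ·

no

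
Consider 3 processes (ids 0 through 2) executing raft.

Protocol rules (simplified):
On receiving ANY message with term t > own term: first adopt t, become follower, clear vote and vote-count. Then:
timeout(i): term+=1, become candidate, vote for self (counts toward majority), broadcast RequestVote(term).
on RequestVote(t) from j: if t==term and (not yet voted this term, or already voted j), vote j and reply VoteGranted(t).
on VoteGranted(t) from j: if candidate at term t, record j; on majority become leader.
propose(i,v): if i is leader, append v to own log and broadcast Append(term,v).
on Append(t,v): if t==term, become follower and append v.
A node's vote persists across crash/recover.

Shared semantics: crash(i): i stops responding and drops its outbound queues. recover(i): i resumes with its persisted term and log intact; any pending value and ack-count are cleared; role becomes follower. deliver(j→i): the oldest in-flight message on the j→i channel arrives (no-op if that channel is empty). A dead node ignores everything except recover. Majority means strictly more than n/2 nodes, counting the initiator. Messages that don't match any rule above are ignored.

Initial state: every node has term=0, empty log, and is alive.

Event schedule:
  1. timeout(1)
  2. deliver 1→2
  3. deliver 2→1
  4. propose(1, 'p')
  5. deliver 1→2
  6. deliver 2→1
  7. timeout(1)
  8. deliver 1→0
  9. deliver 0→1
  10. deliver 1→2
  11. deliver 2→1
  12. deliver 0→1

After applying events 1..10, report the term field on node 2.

step 1 timeout(1): 1={cand,t=1,log=-}
step 2 deliver 1→2: 2={foll,t=1,log=-}
step 3 deliver 2→1: 1={lead,t=1,log=-}
step 4 propose(1,'p'): 1={lead,t=1,log=p}
step 5 deliver 1→2: 2={foll,t=1,log=p}
step 6 deliver 2→1: —
step 7 timeout(1): 1={cand,t=2,log=p}
step 8 deliver 1→0: 0={foll,t=1,log=-}
step 9 deliver 0→1: —
step 10 deliver 1→2: 2={foll,t=2,log=p}

2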